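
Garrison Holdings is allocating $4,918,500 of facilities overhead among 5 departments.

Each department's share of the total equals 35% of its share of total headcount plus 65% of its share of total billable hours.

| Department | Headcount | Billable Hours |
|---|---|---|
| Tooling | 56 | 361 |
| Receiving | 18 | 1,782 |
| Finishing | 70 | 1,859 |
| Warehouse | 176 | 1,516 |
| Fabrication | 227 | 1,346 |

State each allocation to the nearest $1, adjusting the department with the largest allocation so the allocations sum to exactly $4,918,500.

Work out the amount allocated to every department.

Tooling: $344,381 · Receiving: $886,645 · Finishing: $1,086,159 · Warehouse: $1,259,996 · Fabrication: $1,341,319

Headcount total 547; billable hours total 6,864.
Blended shares (35% headcount + 65% billable hours): Tooling 0.0700; Receiving 0.1803; Finishing 0.2208; Warehouse 0.2562; Fabrication 0.2727.
Proportional shares: Tooling 344,380.66; Receiving 886,645.05; Finishing 1,086,159.38; Warehouse 1,259,996.08; Fabrication 1,341,318.83.
Rounded to nearest $1: Tooling $344,381; Receiving $886,645; Finishing $1,086,159; Warehouse $1,259,996; Fabrication $1,341,319. Sum = $4,918,500.
No rounding difference to absorb.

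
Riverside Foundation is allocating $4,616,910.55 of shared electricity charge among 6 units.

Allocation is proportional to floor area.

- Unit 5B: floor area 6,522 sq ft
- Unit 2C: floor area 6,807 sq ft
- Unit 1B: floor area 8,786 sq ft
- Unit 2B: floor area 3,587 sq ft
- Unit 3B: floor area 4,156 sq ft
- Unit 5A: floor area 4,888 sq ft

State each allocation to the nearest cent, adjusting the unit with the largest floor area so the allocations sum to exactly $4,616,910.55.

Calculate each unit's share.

Unit 5B: $866,617.47; Unit 2C: $904,487.14; Unit 1B: $1,167,448.80; Unit 2B: $476,626.32; Unit 3B: $552,232.78; Unit 5A: $649,498.04

Combined floor area = 6,522 + 6,807 + 8,786 + 3,587 + 4,156 + 4,888 = 34,746.
Raw shares: Unit 5B 866,617.4698; Unit 2C 904,487.1385; Unit 1B 1,167,448.8025; Unit 2B 476,626.3208; Unit 3B 552,232.7821; Unit 5A 649,498.0363.
At nearest cent: Unit 5B $866,617.47; Unit 2C $904,487.14; Unit 1B $1,167,448.80; Unit 2B $476,626.32; Unit 3B $552,232.78; Unit 5A $649,498.04. Sum = $4,616,910.55.
No rounding difference to absorb.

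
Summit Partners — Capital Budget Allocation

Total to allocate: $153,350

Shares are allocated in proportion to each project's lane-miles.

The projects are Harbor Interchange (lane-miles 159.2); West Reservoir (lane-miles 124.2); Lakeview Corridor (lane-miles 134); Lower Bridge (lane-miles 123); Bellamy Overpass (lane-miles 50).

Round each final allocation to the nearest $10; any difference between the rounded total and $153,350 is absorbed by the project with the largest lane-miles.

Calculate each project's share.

Harbor Interchange: $41,340 | West Reservoir: $32,260 | Lakeview Corridor: $34,810 | Lower Bridge: $31,950 | Bellamy Overpass: $12,990

Sum of lane-miles: 159.2 + 124.2 + 134 + 123 + 50 = 590.4.
Unrounded shares: Harbor Interchange 41,350.47; West Reservoir 32,259.60; Lakeview Corridor 34,805.05; Lower Bridge 31,947.92; Bellamy Overpass 12,986.96.
After rounding ($10): Harbor Interchange $41,350; West Reservoir $32,260; Lakeview Corridor $34,810; Lower Bridge $31,950; Bellamy Overpass $12,990. Sum = $153,360.
Difference $153,350 − $153,360 = −$10 applied to largest lane-miles (Harbor Interchange): Harbor Interchange becomes $41,340.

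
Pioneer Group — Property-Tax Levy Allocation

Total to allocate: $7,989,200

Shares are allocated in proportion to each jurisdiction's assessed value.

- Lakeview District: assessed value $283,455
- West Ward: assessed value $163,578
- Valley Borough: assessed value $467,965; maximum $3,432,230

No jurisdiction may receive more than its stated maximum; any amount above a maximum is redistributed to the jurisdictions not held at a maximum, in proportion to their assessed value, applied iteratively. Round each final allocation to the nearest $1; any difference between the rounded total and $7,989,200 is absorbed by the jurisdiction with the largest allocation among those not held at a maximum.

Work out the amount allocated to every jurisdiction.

Total assessed value = 914,998.
Unconstrained shares: Lakeview District 2,474,954.79; West Ward 1,428,262.53; Valley Borough 4,085,982.68.
Cap binds for Valley Borough ($3,432,230); balance $4,556,970 reallocated over remaining assessed value 447,033.
Redistributed shares: Lakeview District 2,889,486.75 → $2,889,487; West Ward 1,667,483.25 → $1,667,483.

Lakeview District: $2,889,487 | West Ward: $1,667,483 | Valley Borough: $3,432,230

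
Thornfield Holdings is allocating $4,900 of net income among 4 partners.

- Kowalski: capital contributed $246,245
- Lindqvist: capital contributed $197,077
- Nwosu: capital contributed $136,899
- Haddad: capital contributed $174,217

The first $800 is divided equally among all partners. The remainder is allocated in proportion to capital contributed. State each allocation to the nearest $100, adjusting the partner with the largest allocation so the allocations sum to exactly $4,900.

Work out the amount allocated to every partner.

First tranche $800 split equally: $200 each.
Remainder $4,100 by capital contributed (total 754,438): Kowalski 1,338.22 → $1,300; Lindqvist 1,071.02 → $1,100; Nwosu 743.98 → $700; Haddad 946.78 → $900.
Rounding difference +$100 on remainder applied to Kowalski.
Totals: Kowalski $200 + $1,400 = $1,600; Lindqvist $200 + $1,100 = $1,300; Nwosu $200 + $700 = $900; Haddad $200 + $900 = $1,100.

Kowalski: $1,600 | Lindqvist: $1,300 | Nwosu: $900 | Haddad: $1,100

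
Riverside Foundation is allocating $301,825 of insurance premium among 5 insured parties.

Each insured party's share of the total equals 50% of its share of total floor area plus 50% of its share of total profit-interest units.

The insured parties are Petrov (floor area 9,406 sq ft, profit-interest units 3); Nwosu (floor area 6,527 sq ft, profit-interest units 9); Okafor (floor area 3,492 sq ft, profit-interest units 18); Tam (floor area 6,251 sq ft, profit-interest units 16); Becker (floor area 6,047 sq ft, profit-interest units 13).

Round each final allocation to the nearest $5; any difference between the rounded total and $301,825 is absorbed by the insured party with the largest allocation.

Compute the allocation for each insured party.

Petrov: $52,420 | Nwosu: $54,070 | Okafor: $62,655 | Tam: $70,660 | Becker: $62,020

Totals — floor area 31,723, profit-interest units 59.
Blended shares (50% floor area + 50% profit-interest units): Petrov 0.1737; Nwosu 0.1791; Okafor 0.2076; Tam 0.2341; Becker 0.2055.
Pro-rata amounts: Petrov 52,419.69; Nwosu 54,070.76; Okafor 62,653.23; Tam 70,662.65; Becker 62,018.67.
Rounded to nearest $5: Petrov $52,420; Nwosu $54,070; Okafor $62,655; Tam $70,665; Becker $62,020. Sum = $301,830.
Difference $301,825 − $301,830 = −$5 applied to largest allocation (Tam): Tam becomes $70,660.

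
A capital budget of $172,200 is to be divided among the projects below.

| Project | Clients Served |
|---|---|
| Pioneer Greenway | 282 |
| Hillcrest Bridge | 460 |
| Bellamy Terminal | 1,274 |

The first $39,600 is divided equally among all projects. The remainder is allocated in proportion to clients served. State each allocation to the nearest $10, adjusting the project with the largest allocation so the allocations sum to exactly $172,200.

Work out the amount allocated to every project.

First tranche $39,600 split equally: $13,200 each.
Remainder $132,600 by clients served (total 2,016): Pioneer Greenway 18,548.21 → $18,550; Hillcrest Bridge 30,255.95 → $30,260; Bellamy Terminal 83,795.83 → $83,800.
Rounding difference −$10 on remainder applied to Bellamy Terminal.
Totals: Pioneer Greenway $13,200 + $18,550 = $31,750; Hillcrest Bridge $13,200 + $30,260 = $43,460; Bellamy Terminal $13,200 + $83,790 = $96,990.

Pioneer Greenway: $31,750 · Hillcrest Bridge: $43,460 · Bellamy Terminal: $96,990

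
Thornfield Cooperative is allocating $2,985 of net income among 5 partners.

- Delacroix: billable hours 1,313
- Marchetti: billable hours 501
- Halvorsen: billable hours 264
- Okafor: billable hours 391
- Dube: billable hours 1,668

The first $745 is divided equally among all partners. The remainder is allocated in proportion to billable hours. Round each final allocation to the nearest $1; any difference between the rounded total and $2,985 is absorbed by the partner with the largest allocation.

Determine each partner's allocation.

$745 shared equally gives $149 per partner.
Remainder $2,240 by billable hours (total 4,137): Delacroix 710.93 → $711; Marchetti 271.27 → $271; Halvorsen 142.94 → $143; Okafor 211.71 → $212; Dube 903.15 → $903.
Totals: Delacroix $149 + $711 = $860; Marchetti $149 + $271 = $420; Halvorsen $149 + $143 = $292; Okafor $149 + $212 = $361; Dube $149 + $903 = $1,052.

Delacroix: $860 | Marchetti: $420 | Halvorsen: $292 | Okafor: $361 | Dube: $1,052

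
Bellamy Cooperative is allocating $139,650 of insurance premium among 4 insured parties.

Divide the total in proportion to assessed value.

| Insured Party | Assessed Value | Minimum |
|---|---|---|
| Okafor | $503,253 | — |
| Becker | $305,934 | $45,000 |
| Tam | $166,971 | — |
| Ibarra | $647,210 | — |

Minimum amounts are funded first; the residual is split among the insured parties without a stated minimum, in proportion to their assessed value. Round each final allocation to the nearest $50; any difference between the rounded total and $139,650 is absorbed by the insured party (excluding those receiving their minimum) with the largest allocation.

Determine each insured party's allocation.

Fund the minimums — Becker $45,000. Balance $94,650.
Balance split over remaining assessed value 1,317,434: Okafor 36,155.81 → $36,150; Tam 11,995.90 → $12,000; Ibarra 46,498.29 → $46,500.

Okafor: $36,150 | Becker: $45,000 | Tam: $12,000 | Ibarra: $46,500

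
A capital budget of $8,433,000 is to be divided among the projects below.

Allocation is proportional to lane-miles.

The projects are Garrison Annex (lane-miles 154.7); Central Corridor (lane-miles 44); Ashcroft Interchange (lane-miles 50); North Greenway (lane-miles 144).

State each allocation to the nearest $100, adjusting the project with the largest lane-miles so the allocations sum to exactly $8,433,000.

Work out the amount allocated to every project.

Lane-miles total: 154.7 + 44 + 50 + 144 = 392.7.
Pro-rata amounts: Garrison Annex 3,322,090.91; Central Corridor 944,873.95; Ashcroft Interchange 1,073,720.40; North Greenway 3,092,314.74.
At nearest $100: Garrison Annex $3,322,100; Central Corridor $944,900; Ashcroft Interchange $1,073,700; North Greenway $3,092,300. Sum = $8,433,000.
No rounding difference to absorb.

Garrison Annex: $3,322,100 | Central Corridor: $944,900 | Ashcroft Interchange: $1,073,700 | North Greenway: $3,092,300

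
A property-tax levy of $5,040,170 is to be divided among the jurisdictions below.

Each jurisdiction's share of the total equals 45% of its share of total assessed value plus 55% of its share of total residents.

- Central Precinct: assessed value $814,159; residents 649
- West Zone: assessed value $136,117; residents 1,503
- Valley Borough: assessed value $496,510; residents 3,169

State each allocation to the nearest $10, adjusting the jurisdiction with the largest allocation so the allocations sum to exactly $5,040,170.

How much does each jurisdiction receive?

Central Precinct: $1,614,440 | West Zone: $996,410 | Valley Borough: $2,429,320

Assessed value total 1,446,786; residents total 5,321.
Blended shares (45% assessed value + 55% residents): Central Precinct 0.3203; West Zone 0.1977; Valley Borough 0.4820.
Unrounded shares: Central Precinct 1,614,439.99; West Zone 996,407.26; Valley Borough 2,429,322.75.
After rounding ($10): Central Precinct $1,614,440; West Zone $996,410; Valley Borough $2,429,320. Sum = $5,040,170.
Sum already equals the total — no adjustment.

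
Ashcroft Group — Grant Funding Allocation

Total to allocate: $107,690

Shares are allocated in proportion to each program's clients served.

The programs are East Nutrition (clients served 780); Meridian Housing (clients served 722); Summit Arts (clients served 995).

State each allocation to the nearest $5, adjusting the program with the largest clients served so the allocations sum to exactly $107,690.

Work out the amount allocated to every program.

East Nutrition: $33,640 | Meridian Housing: $31,140 | Summit Arts: $42,910

Total clients served = 780 + 722 + 995 = 2,497.
Raw shares: East Nutrition 33,639.65; Meridian Housing 31,138.24; Summit Arts 42,912.11.
Rounded to nearest $5: East Nutrition $33,640; Meridian Housing $31,140; Summit Arts $42,910. Sum = $107,690.
No rounding difference to absorb.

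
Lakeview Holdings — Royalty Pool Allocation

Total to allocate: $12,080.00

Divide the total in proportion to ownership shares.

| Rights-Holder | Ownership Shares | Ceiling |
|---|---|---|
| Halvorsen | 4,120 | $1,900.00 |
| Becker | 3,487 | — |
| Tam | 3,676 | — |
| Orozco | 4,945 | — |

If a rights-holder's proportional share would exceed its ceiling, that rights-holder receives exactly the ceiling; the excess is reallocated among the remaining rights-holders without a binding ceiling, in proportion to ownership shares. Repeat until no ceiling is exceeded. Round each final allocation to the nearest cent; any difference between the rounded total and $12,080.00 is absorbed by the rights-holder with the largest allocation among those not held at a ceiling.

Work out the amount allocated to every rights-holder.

Sum of ownership shares: 16,228.
Pro-rata shares before constraints: Halvorsen 3,066.8967; Becker 2,595.6963; Tam 2,736.3865; Orozco 3,681.0205.
Capped: Halvorsen ($1,900.00); remaining pool $10,180.00 reallocated over remaining ownership shares 12,108.
Redistributed shares: Becker 2,931.7526 → $2,931.75; Tam 3,090.6574 → $3,090.66; Orozco 4,157.5900 → $4,157.59.

Halvorsen: $1,900.00 · Becker: $2,931.75 · Tam: $3,090.66 · Orozco: $4,157.59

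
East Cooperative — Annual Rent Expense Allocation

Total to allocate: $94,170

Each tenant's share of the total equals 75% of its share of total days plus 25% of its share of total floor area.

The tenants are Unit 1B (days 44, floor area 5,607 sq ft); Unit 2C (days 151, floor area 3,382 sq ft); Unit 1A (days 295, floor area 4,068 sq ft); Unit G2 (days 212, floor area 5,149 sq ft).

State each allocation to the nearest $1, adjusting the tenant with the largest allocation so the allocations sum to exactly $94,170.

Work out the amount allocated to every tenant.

Unit 1B: $11,677 · Unit 2C: $19,565 · Unit 1A: $34,941 · Unit G2: $27,987

Days total 702; floor area total 18,206.
Composite weights (75% days + 25% floor area): Unit 1B 0.1240; Unit 2C 0.2078; Unit 1A 0.3710; Unit G2 0.2972.
Unrounded shares: Unit 1B 11,677.31; Unit 2C 19,565.28; Unit 1A 34,940.05; Unit G2 27,987.37.
At nearest $1: Unit 1B $11,677; Unit 2C $19,565; Unit 1A $34,940; Unit G2 $27,987. Sum = $94,169.
Difference $94,170 − $94,169 = +$1 applied to largest allocation (Unit 1A): Unit 1A becomes $34,941.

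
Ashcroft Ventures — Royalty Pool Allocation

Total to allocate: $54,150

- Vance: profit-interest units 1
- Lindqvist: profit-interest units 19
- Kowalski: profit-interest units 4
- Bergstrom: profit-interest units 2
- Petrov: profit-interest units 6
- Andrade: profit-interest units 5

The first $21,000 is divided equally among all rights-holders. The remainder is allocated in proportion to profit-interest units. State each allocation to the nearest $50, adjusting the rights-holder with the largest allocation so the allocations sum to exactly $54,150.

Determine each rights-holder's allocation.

$21,000 shared equally gives $3,500 per rights-holder.
Remainder $33,150 by profit-interest units (total 37): Vance 895.95 → $900; Lindqvist 17,022.97 → $17,000; Kowalski 3,583.78 → $3,600; Bergstrom 1,791.89 → $1,800; Petrov 5,375.68 → $5,400; Andrade 4,479.73 → $4,500.
Rounding difference −$50 on remainder applied to Lindqvist.
Totals: Vance $3,500 + $900 = $4,400; Lindqvist $3,500 + $16,950 = $20,450; Kowalski $3,500 + $3,600 = $7,100; Bergstrom $3,500 + $1,800 = $5,300; Petrov $3,500 + $5,400 = $8,900; Andrade $3,500 + $4,500 = $8,000.

Vance: $4,400 · Lindqvist: $20,450 · Kowalski: $7,100 · Bergstrom: $5,300 · Petrov: $8,900 · Andrade: $8,000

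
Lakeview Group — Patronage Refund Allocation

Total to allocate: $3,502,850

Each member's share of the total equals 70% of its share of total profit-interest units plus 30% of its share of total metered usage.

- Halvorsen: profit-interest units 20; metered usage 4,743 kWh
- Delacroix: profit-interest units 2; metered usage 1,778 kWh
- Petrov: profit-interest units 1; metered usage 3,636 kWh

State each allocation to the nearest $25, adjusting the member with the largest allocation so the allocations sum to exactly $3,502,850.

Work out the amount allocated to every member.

Totals — profit-interest units 23, metered usage 10,157.
Blended shares (70% profit-interest units + 30% metered usage): Halvorsen 0.7488; Delacroix 0.1134; Petrov 0.1378.
Proportional shares: Halvorsen 2,622,885.85; Delacroix 397,170.90; Petrov 482,793.26.
Rounded to nearest $25: Halvorsen $2,622,875; Delacroix $397,175; Petrov $482,800. Sum = $3,502,850.
No rounding difference to absorb.

Halvorsen: $2,622,875 | Delacroix: $397,175 | Petrov: $482,800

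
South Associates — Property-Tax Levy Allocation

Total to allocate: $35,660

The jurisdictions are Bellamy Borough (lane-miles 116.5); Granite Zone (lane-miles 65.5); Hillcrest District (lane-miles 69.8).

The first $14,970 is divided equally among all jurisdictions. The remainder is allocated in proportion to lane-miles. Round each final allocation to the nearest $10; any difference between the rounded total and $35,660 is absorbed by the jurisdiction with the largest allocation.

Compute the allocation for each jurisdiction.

Equal tier: $14,970 ÷ 3 = $4,990 apiece.
Remainder $20,690 by lane-miles (total 251.8): Bellamy Borough 9,572.62 → $9,570; Granite Zone 5,382.03 → $5,380; Hillcrest District 5,735.35 → $5,740.
Totals: Bellamy Borough $4,990 + $9,570 = $14,560; Granite Zone $4,990 + $5,380 = $10,370; Hillcrest District $4,990 + $5,740 = $10,730.

Bellamy Borough: $14,560 · Granite Zone: $10,370 · Hillcrest District: $10,730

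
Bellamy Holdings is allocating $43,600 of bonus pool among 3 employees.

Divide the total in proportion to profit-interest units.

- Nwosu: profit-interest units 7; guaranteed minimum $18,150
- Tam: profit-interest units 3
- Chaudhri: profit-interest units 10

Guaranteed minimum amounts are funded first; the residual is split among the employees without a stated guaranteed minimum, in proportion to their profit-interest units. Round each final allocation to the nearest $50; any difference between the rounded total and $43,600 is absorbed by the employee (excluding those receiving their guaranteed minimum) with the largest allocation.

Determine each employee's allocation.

Nwosu: $18,150 · Tam: $5,850 · Chaudhri: $19,600

Guaranteed amounts: Nwosu $18,150. Residual $25,450.
Residual split over remaining profit-interest units 13: Tam 5,873.08 → $5,850; Chaudhri 19,576.92 → $19,600.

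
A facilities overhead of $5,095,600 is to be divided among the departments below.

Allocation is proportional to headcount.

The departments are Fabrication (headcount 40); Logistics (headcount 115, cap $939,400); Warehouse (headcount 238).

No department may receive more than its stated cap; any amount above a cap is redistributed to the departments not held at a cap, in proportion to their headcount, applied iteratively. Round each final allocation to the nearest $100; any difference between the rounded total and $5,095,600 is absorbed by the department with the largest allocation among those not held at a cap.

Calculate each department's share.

Fabrication: $598,000 · Logistics: $939,400 · Warehouse: $3,558,200

Combined headcount = 393.
Pro-rata shares before constraints: Fabrication 518,636.13; Logistics 1,491,078.88; Warehouse 3,085,884.99.
Capped: Logistics ($939,400); balance $4,156,200 reallocated over remaining headcount 278.
Remaining shares: Fabrication 598,014.39 → $598,000; Warehouse 3,558,185.61 → $3,558,200.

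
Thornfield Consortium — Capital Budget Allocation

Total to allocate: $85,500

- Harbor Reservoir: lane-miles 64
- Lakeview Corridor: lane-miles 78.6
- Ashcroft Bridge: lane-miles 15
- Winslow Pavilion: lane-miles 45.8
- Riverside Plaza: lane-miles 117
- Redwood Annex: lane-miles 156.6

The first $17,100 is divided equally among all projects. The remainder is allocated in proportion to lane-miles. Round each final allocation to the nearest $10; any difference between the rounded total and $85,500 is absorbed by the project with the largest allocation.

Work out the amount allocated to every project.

Harbor Reservoir: $12,030 · Lakeview Corridor: $14,120 · Ashcroft Bridge: $5,000 · Winslow Pavilion: $9,420 · Riverside Plaza: $19,630 · Redwood Annex: $25,300

$17,100 shared equally gives $2,850 per project.
Remainder $68,400 by lane-miles (total 477): Harbor Reservoir 9,177.36 → $9,180; Lakeview Corridor 11,270.94 → $11,270; Ashcroft Bridge 2,150.94 → $2,150; Winslow Pavilion 6,567.55 → $6,570; Riverside Plaza 16,777.36 → $16,780; Redwood Annex 22,455.85 → $22,460.
Rounding difference −$10 on remainder applied to Redwood Annex.
Totals: Harbor Reservoir $2,850 + $9,180 = $12,030; Lakeview Corridor $2,850 + $11,270 = $14,120; Ashcroft Bridge $2,850 + $2,150 = $5,000; Winslow Pavilion $2,850 + $6,570 = $9,420; Riverside Plaza $2,850 + $16,780 = $19,630; Redwood Annex $2,850 + $22,450 = $25,300.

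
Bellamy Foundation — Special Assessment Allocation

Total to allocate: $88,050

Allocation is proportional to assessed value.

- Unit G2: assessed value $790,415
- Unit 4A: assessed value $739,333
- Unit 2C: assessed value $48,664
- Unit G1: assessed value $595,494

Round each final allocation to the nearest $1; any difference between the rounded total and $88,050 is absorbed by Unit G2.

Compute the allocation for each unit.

Sum of assessed value: 2,173,906.
Pro-rata amounts: Unit G2 790,415/2,173,906 × $88,050 = 32,014.28; Unit 4A 739,333/2,173,906 × $88,050 = 29,945.30; Unit 2C 48,664/2,173,906 × $88,050 = 1,971.04; Unit G1 595,494/2,173,906 × $88,050 = 24,119.37.
After rounding ($1): Unit G2 $32,014; Unit 4A $29,945; Unit 2C $1,971; Unit G1 $24,119. Sum = $88,049.
Difference $88,050 − $88,049 = +$1 applied to Unit G2: Unit G2 becomes $32,015.

Unit G2: $32,015; Unit 4A: $29,945; Unit 2C: $1,971; Unit G1: $24,119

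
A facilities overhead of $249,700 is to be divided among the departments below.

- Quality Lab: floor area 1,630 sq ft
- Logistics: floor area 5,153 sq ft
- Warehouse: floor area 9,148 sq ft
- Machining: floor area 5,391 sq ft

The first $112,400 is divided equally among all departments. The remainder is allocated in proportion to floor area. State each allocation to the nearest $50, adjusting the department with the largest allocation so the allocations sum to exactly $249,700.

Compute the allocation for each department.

$112,400 shared equally gives $28,100 per department.
Remainder $137,300 by floor area (total 21,322): Quality Lab 10,496.15 → $10,500; Logistics 33,182.01 → $33,200; Warehouse 58,907.25 → $58,900; Machining 34,714.58 → $34,700.
Totals: Quality Lab $28,100 + $10,500 = $38,600; Logistics $28,100 + $33,200 = $61,300; Warehouse $28,100 + $58,900 = $87,000; Machining $28,100 + $34,700 = $62,800.

Quality Lab: $38,600 · Logistics: $61,300 · Warehouse: $87,000 · Machining: $62,800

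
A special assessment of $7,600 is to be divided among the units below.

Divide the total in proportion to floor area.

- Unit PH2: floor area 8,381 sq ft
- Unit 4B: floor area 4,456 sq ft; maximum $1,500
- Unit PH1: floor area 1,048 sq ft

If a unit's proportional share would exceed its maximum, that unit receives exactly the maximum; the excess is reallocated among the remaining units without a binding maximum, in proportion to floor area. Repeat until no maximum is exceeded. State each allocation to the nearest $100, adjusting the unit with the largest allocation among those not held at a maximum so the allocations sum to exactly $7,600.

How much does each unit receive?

Sum of floor area: 13,885.
Unconstrained shares: Unit PH2 4,587.37; Unit 4B 2,439.01; Unit PH1 573.63.
Held at cap: Unit 4B ($1,500); balance $6,100 reallocated over remaining floor area 9,429.
Shares after redistribution: Unit PH2 5,422.01 → $5,400; Unit PH1 677.99 → $700.

Unit PH2: $5,400 · Unit 4B: $1,500 · Unit PH1: $700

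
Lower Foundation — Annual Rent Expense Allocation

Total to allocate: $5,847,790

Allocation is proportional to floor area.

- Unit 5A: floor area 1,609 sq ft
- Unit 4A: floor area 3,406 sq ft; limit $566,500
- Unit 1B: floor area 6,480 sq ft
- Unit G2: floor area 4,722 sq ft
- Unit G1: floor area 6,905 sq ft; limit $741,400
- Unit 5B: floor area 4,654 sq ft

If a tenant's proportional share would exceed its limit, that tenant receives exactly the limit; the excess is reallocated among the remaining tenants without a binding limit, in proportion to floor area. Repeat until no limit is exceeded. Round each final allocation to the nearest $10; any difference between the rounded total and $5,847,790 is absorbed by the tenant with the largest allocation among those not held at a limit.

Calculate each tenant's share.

Unit 5A: $418,250 | Unit 4A: $566,500 | Unit 1B: $1,684,420 | Unit G2: $1,227,450 | Unit G1: $741,400 | Unit 5B: $1,209,770

Floor area total: 27,776.
Pro-rata shares before constraints: Unit 5A 338,749.07; Unit 4A 717,078.51; Unit 1B 1,364,259.76; Unit G2 994,141.14; Unit G1 1,453,736.68; Unit 5B 979,824.84.
Held at cap: Unit 4A ($566,500), Unit G1 ($741,400); balance $4,539,890 reallocated over remaining floor area 17,465.
Remaining shares: Unit 5A 418,246.95 → $418,250; Unit 1B 1,684,425.26 → $1,684,430; Unit G2 1,227,446.93 → $1,227,450; Unit 5B 1,209,770.86 → $1,209,770.
Rounding difference −$10 applied to Unit 1B → $1,684,420.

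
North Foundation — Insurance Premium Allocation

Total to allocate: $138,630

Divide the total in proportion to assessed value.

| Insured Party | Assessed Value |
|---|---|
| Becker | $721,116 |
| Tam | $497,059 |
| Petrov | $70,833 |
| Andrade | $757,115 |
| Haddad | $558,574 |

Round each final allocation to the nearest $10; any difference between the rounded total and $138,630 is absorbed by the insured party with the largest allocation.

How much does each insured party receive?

Assessed value total: 2,604,697.
Proportional shares: Becker 721,116/2,604,697 × $138,630 = 38,380.02; Tam 497,059/2,604,697 × $138,630 = 26,455.01; Petrov 70,833/2,604,697 × $138,630 = 3,769.95; Andrade 757,115/2,604,697 × $138,630 = 40,295.99; Haddad 558,574/2,604,697 × $138,630 = 29,729.03.
Rounded to nearest $10: Becker $38,380; Tam $26,460; Petrov $3,770; Andrade $40,300; Haddad $29,730. Sum = $138,640.
Difference $138,630 − $138,640 = −$10 applied to largest allocation (Andrade): Andrade becomes $40,290.

Becker: $38,380; Tam: $26,460; Petrov: $3,770; Andrade: $40,290; Haddad: $29,730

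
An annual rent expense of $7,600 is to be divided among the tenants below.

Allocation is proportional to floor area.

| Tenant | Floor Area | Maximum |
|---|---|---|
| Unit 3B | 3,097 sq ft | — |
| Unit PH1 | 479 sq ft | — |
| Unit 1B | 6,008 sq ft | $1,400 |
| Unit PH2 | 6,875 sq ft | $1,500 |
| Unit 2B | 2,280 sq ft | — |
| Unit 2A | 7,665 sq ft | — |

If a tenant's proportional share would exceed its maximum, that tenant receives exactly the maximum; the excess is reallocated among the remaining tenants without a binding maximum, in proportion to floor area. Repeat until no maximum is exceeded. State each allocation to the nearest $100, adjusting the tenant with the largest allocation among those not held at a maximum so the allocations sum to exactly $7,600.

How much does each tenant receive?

Unit 3B: $1,100 · Unit PH1: $200 · Unit 1B: $1,400 · Unit PH2: $1,500 · Unit 2B: $800 · Unit 2A: $2,600

Total floor area = 26,404.
Pro-rata shares before constraints: Unit 3B 891.43; Unit PH1 137.87; Unit 1B 1,729.31; Unit PH2 1,978.87; Unit 2B 656.26; Unit 2A 2,206.26.
Capped: Unit 1B ($1,400), Unit PH2 ($1,500); balance $4,700 reallocated over remaining floor area 13,521.
Remaining shares: Unit 3B 1,076.54 → $1,100; Unit PH1 166.50 → $200; Unit 2B 792.54 → $800; Unit 2A 2,664.41 → $2,700.
Rounding difference −$100 applied to Unit 2A → $2,600.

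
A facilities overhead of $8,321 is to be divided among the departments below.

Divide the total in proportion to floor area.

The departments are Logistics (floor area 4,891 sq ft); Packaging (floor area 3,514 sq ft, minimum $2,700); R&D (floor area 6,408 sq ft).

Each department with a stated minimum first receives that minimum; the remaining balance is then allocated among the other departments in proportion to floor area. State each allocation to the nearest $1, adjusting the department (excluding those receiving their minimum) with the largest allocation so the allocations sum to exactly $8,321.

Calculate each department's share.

Guaranteed amounts: Packaging $2,700. Balance $5,621.
Balance split over remaining floor area 11,299: Logistics 2,433.16 → $2,433; R&D 3,187.84 → $3,188.

Logistics: $2,433 · Packaging: $2,700 · R&D: $3,188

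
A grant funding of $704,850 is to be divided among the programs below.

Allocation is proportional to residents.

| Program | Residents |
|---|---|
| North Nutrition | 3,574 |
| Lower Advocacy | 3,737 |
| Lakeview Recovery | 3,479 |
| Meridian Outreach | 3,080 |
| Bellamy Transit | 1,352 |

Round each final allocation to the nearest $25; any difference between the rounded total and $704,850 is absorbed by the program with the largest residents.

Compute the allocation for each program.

Combined residents = 15,222.
Raw shares: North Nutrition 3,574/15,222 × $704,850 = 165,492.96; Lower Advocacy 3,737/15,222 × $704,850 = 173,040.63; Lakeview Recovery 3,479/15,222 × $704,850 = 161,094.02; Meridian Outreach 3,080/15,222 × $704,850 = 142,618.45; Bellamy Transit 1,352/15,222 × $704,850 = 62,603.94.
After rounding ($25): North Nutrition $165,500; Lower Advocacy $173,050; Lakeview Recovery $161,100; Meridian Outreach $142,625; Bellamy Transit $62,600. Sum = $704,875.
Difference $704,850 − $704,875 = −$25 applied to largest residents (Lower Advocacy): Lower Advocacy becomes $173,025.

North Nutrition: $165,500 · Lower Advocacy: $173,025 · Lakeview Recovery: $161,100 · Meridian Outreach: $142,625 · Bellamy Transit: $62,600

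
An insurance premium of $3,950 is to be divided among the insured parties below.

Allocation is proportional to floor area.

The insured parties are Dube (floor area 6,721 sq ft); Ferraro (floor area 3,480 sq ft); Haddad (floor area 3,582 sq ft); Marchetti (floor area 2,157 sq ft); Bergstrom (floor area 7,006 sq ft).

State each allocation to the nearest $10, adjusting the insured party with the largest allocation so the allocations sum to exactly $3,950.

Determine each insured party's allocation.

Dube: $1,160 · Ferraro: $600 · Haddad: $620 · Marchetti: $370 · Bergstrom: $1,200

Combined floor area = 22,946.
Raw shares: Dube 6,721/22,946 × $3,950 = 1,156.98; Ferraro 3,480/22,946 × $3,950 = 599.06; Haddad 3,582/22,946 × $3,950 = 616.62; Marchetti 2,157/22,946 × $3,950 = 371.31; Bergstrom 7,006/22,946 × $3,950 = 1,206.04.
Rounded to nearest $10: Dube $1,160; Ferraro $600; Haddad $620; Marchetti $370; Bergstrom $1,210. Sum = $3,960.
Difference $3,950 − $3,960 = −$10 applied to largest allocation (Bergstrom): Bergstrom becomes $1,200.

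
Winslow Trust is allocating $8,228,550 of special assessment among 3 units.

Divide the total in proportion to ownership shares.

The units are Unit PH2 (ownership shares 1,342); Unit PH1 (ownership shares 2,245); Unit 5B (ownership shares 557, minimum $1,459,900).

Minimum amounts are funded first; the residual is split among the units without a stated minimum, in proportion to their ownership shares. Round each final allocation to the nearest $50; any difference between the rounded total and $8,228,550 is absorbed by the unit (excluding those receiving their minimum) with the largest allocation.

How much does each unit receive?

Unit PH2: $2,532,350; Unit PH1: $4,236,300; Unit 5B: $1,459,900

Minimums first: Unit 5B $1,459,900. Remaining pool $6,768,650.
Remaining pool split over remaining ownership shares 3,587: Unit PH2 2,532,346.89 → $2,532,350; Unit PH1 4,236,303.11 → $4,236,300.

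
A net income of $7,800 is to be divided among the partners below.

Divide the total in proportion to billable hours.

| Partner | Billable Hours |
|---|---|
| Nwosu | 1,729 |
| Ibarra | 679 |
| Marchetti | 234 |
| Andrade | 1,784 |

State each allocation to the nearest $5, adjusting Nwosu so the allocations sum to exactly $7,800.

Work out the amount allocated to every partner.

Nwosu: $3,050; Ibarra: $1,195; Marchetti: $410; Andrade: $3,145

Sum of billable hours: 4,426.
Proportional shares: Nwosu 1,729/4,426 × $7,800 = 3,047.04; Ibarra 679/4,426 × $7,800 = 1,196.61; Marchetti 234/4,426 × $7,800 = 412.38; Andrade 1,784/4,426 × $7,800 = 3,143.97.
At nearest $5: Nwosu $3,045; Ibarra $1,195; Marchetti $410; Andrade $3,145. Sum = $7,795.
Difference $7,800 − $7,795 = +$5 applied to Nwosu: Nwosu becomes $3,050.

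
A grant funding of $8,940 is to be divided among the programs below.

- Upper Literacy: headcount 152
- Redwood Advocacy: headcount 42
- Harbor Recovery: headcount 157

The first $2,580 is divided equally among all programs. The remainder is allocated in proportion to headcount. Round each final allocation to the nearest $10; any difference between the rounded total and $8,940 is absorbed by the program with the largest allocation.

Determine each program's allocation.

Equal tier: $2,580 ÷ 3 = $860 apiece.
Remainder $6,360 by headcount (total 351): Upper Literacy 2,754.19 → $2,750; Redwood Advocacy 761.03 → $760; Harbor Recovery 2,844.79 → $2,840.
Rounding difference +$10 on remainder applied to Harbor Recovery.
Totals: Upper Literacy $860 + $2,750 = $3,610; Redwood Advocacy $860 + $760 = $1,620; Harbor Recovery $860 + $2,850 = $3,710.

Upper Literacy: $3,610; Redwood Advocacy: $1,620; Harbor Recovery: $3,710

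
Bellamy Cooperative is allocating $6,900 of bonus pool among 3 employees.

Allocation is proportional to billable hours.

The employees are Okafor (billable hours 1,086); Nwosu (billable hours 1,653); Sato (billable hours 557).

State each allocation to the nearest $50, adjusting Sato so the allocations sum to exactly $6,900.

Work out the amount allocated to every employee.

Sum of billable hours: 3,296.
Raw shares: Okafor 1,086/3,296 × $6,900 = 2,273.48; Nwosu 1,653/3,296 × $6,900 = 3,460.47; Sato 557/3,296 × $6,900 = 1,166.05.
After rounding ($50): Okafor $2,250; Nwosu $3,450; Sato $1,150. Sum = $6,850.
Difference $6,900 − $6,850 = +$50 applied to Sato: Sato becomes $1,200.

Okafor: $2,250 | Nwosu: $3,450 | Sato: $1,200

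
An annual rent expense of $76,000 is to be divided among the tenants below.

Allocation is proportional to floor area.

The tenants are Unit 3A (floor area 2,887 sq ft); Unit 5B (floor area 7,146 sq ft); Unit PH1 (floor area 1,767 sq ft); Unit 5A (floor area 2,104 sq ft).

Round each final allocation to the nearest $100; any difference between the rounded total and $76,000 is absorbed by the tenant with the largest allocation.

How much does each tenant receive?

Floor area total: 13,904.
Raw shares: Unit 3A 2,887/13,904 × $76,000 = 15,780.49; Unit 5B 7,146/13,904 × $76,000 = 39,060.41; Unit PH1 1,767/13,904 × $76,000 = 9,658.52; Unit 5A 2,104/13,904 × $76,000 = 11,500.58.
After rounding ($100): Unit 3A $15,800; Unit 5B $39,100; Unit PH1 $9,700; Unit 5A $11,500. Sum = $76,100.
Difference $76,000 − $76,100 = −$100 applied to largest allocation (Unit 5B): Unit 5B becomes $39,000.

Unit 3A: $15,800 | Unit 5B: $39,000 | Unit PH1: $9,700 | Unit 5A: $11,500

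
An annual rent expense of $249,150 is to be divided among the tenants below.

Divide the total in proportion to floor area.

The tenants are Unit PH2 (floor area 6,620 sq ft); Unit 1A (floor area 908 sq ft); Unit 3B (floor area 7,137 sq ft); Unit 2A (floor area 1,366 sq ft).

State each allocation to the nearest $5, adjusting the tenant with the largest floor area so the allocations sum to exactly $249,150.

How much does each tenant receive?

Unit PH2: $102,885 · Unit 1A: $14,110 · Unit 3B: $110,925 · Unit 2A: $21,230

Floor area total: 6,620 + 908 + 7,137 + 1,366 = 16,031.
Unrounded shares: Unit PH2 102,886.47; Unit 1A 14,111.92; Unit 3B 110,921.56; Unit 2A 21,230.05.
Rounded to nearest $5: Unit PH2 $102,885; Unit 1A $14,110; Unit 3B $110,920; Unit 2A $21,230. Sum = $249,145.
Difference $249,150 − $249,145 = +$5 applied to largest floor area (Unit 3B): Unit 3B becomes $110,925.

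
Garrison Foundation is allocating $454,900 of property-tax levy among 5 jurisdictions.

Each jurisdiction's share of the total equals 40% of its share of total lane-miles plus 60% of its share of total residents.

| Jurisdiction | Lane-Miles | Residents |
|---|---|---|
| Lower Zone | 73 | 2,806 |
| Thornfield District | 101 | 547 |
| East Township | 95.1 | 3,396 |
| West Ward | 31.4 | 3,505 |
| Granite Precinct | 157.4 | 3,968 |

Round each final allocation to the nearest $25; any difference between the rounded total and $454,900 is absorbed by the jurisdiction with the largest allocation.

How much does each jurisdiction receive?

Lower Zone: $82,850; Thornfield District: $50,625; East Township: $102,975; West Ward: $79,750; Granite Precinct: $138,700

Totals — lane-miles 457.9, residents 14,222.
Composite weights (40% lane-miles + 60% residents): Lower Zone 0.1821; Thornfield District 0.1113; East Township 0.2263; West Ward 0.1753; Granite Precinct 0.3049.
Pro-rata amounts: Lower Zone 82,859.74; Thornfield District 50,633.01; East Township 102,964.75; West Ward 79,743.55; Granite Precinct 138,698.96.
At nearest $25: Lower Zone $82,850; Thornfield District $50,625; East Township $102,975; West Ward $79,750; Granite Precinct $138,700. Sum = $454,900.
Sum already equals the total — no adjustment.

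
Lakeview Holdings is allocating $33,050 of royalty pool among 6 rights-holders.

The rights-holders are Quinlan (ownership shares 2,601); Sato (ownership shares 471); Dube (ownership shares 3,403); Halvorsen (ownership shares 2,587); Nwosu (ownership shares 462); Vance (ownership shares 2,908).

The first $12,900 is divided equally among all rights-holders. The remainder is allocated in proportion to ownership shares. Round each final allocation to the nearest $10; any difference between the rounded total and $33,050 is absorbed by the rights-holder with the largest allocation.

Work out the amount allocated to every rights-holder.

Quinlan: $6,370 | Sato: $2,910 | Dube: $7,670 | Halvorsen: $6,340 | Nwosu: $2,900 | Vance: $6,860

First tranche $12,900 split equally: $2,150 each.
Remainder $20,150 by ownership shares (total 12,432): Quinlan 4,215.75 → $4,220; Sato 763.40 → $760; Dube 5,515.64 → $5,520; Halvorsen 4,193.05 → $4,190; Nwosu 748.82 → $750; Vance 4,713.34 → $4,710.
Totals: Quinlan $2,150 + $4,220 = $6,370; Sato $2,150 + $760 = $2,910; Dube $2,150 + $5,520 = $7,670; Halvorsen $2,150 + $4,190 = $6,340; Nwosu $2,150 + $750 = $2,900; Vance $2,150 + $4,710 = $6,860.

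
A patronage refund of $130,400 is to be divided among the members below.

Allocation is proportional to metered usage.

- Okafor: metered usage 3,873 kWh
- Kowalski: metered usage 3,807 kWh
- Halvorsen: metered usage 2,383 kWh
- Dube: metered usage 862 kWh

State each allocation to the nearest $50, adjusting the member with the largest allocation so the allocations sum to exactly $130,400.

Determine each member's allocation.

Total metered usage = 10,925.
Pro-rata amounts: Okafor 3,873/10,925 × $130,400 = 46,227.84; Kowalski 3,807/10,925 × $130,400 = 45,440.07; Halvorsen 2,383/10,925 × $130,400 = 28,443.31; Dube 862/10,925 × $130,400 = 10,288.77.
Rounded to nearest $50: Okafor $46,250; Kowalski $45,450; Halvorsen $28,450; Dube $10,300. Sum = $130,450.
Difference $130,400 − $130,450 = −$50 applied to largest allocation (Okafor): Okafor becomes $46,200.

Okafor: $46,200; Kowalski: $45,450; Halvorsen: $28,450; Dube: $10,300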